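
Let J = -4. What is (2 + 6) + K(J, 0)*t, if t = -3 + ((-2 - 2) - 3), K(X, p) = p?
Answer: 8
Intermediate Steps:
t = -10 (t = -3 + (-4 - 3) = -3 - 7 = -10)
(2 + 6) + K(J, 0)*t = (2 + 6) + 0*(-10) = 8 + 0 = 8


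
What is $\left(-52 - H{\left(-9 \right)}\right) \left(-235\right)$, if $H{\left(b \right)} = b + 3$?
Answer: $10810$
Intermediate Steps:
$H{\left(b \right)} = 3 + b$
$\left(-52 - H{\left(-9 \right)}\right) \left(-235\right) = \left(-52 - \left(3 - 9\right)\right) \left(-235\right) = \left(-52 - -6\right) \left(-235\right) = \left(-52 + 6\right) \left(-235\right) = \left(-46\right) \left(-235\right) = 10810$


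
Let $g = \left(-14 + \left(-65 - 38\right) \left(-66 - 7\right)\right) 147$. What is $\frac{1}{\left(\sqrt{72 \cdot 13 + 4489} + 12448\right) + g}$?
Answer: $\frac{1115683}{1244748551064} - \frac{5 \sqrt{217}}{1244748551064} \approx 8.9625 \cdot 10^{-7}$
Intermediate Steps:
$g = 1103235$ ($g = \left(-14 - -7519\right) 147 = \left(-14 + 7519\right) 147 = 7505 \cdot 147 = 1103235$)
$\frac{1}{\left(\sqrt{72 \cdot 13 + 4489} + 12448\right) + g} = \frac{1}{\left(\sqrt{72 \cdot 13 + 4489} + 12448\right) + 1103235} = \frac{1}{\left(\sqrt{936 + 4489} + 12448\right) + 1103235} = \frac{1}{\left(\sqrt{5425} + 12448\right) + 1103235} = \frac{1}{\left(5 \sqrt{217} + 12448\right) + 1103235} = \frac{1}{\left(12448 + 5 \sqrt{217}\right) + 1103235} = \frac{1}{1115683 + 5 \sqrt{217}}$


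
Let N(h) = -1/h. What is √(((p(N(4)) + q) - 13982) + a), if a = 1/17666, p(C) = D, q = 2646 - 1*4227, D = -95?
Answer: I*√40385677142/1606 ≈ 125.13*I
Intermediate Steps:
q = -1581 (q = 2646 - 4227 = -1581)
p(C) = -95
a = 1/17666 ≈ 5.6606e-5
√(((p(N(4)) + q) - 13982) + a) = √(((-95 - 1581) - 13982) + 1/17666) = √((-1676 - 13982) + 1/17666) = √(-15658 + 1/17666) = √(-276614227/17666) = I*√40385677142/1606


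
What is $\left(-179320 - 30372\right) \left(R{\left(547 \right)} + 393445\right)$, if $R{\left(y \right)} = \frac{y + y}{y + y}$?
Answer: $-82502478632$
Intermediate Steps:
$R{\left(y \right)} = 1$ ($R{\left(y \right)} = \frac{2 y}{2 y} = 2 y \frac{1}{2 y} = 1$)
$\left(-179320 - 30372\right) \left(R{\left(547 \right)} + 393445\right) = \left(-179320 - 30372\right) \left(1 + 393445\right) = \left(-209692\right) 393446 = -82502478632$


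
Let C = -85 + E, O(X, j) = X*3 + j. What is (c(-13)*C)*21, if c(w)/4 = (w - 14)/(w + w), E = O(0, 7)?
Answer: -6804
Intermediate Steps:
O(X, j) = j + 3*X (O(X, j) = 3*X + j = j + 3*X)
E = 7 (E = 7 + 3*0 = 7 + 0 = 7)
c(w) = 2*(-14 + w)/w (c(w) = 4*((w - 14)/(w + w)) = 4*((-14 + w)/((2*w))) = 4*((-14 + w)*(1/(2*w))) = 4*((-14 + w)/(2*w)) = 2*(-14 + w)/w)
C = -78 (C = -85 + 7 = -78)
(c(-13)*C)*21 = ((2 - 28/(-13))*(-78))*21 = ((2 - 28*(-1/13))*(-78))*21 = ((2 + 28/13)*(-78))*21 = ((54/13)*(-78))*21 = -324*21 = -6804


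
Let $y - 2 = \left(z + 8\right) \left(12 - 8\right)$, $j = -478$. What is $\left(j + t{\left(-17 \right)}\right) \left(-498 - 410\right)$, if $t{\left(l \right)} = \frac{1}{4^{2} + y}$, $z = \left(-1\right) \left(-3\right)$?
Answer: $\frac{13454290}{31} \approx 4.3401 \cdot 10^{5}$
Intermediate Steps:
$z = 3$
$y = 46$ ($y = 2 + \left(3 + 8\right) \left(12 - 8\right) = 2 + 11 \cdot 4 = 2 + 44 = 46$)
$t{\left(l \right)} = \frac{1}{62}$ ($t{\left(l \right)} = \frac{1}{4^{2} + 46} = \frac{1}{16 + 46} = \frac{1}{62}$)
$\left(j + t{\left(-17 \right)}\right) \left(-498 - 410\right) = \left(-478 + \frac{1}{62}\right) \left(-498 - 410\right) = \left(- \frac{29635}{62}\right) \left(-908\right) = \frac{13454290}{31}$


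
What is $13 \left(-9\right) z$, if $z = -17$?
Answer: $1989$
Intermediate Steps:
$13 \left(-9\right) z = 13 \left(-9\right) \left(-17\right) = \left(-117\right) \left(-17\right) = 1989$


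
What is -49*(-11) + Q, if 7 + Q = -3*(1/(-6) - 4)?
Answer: 1089/2 ≈ 544.50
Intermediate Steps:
Q = 11/2 (Q = -7 - 3*(1/(-6) - 4) = -7 - 3*(-⅙ - 4) = -7 - 3*(-25/6) = -7 + 25/2 = 11/2 ≈ 5.5000)
-49*(-11) + Q = -49*(-11) + 11/2 = 539 + 11/2 = 1089/2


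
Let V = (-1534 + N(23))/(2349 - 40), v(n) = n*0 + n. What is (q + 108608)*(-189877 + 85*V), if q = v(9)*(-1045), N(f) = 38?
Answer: -43505788437059/2309 ≈ -1.8842e+10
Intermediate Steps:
v(n) = n (v(n) = 0 + n = n)
V = -1496/2309 (V = (-1534 + 38)/(2349 - 40) = -1496/2309 ≈ -0.64790)
q = -9405 (q = 9*(-1045) = -9405)
(q + 108608)*(-189877 + 85*V) = (-9405 + 108608)*(-189877 + 85*(-1496/2309)) = 99203*(-189877 - 127160/2309) = 99203*(-438553153/2309) = -43505788437059/2309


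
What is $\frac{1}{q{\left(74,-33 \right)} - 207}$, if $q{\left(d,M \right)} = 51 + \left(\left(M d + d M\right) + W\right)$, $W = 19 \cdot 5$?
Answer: $- \frac{1}{4945} \approx -0.00020222$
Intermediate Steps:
$W = 95$
$q{\left(d,M \right)} = 146 + 2 M d$ ($q{\left(d,M \right)} = 51 + \left(\left(M d + d M\right) + 95\right) = 51 + \left(\left(M d + M d\right) + 95\right) = 51 + \left(2 M d + 95\right) = 51 + \left(95 + 2 M d\right) = 146 + 2 M d$)
$\frac{1}{q{\left(74,-33 \right)} - 207} = \frac{1}{\left(146 + 2 \left(-33\right) 74\right) - 207} = \frac{1}{\left(146 - 4884\right) + \left(-46334 + 46127\right)} = \frac{1}{-4738 - 207} = \frac{1}{-4945} = - \frac{1}{4945}$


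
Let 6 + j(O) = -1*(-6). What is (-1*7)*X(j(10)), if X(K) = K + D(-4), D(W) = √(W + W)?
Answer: -14*I*√2 ≈ -19.799*I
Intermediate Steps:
j(O) = 0 (j(O) = -6 - 1*(-6) = -6 + 6 = 0)
D(W) = √2*√W (D(W) = √(2*W) = √2*√W)
X(K) = K + 2*I*√2 (X(K) = K + √2*√(-4) = K + √2*(2*I) = K + 2*I*√2)
(-1*7)*X(j(10)) = (-1*7)*(0 + 2*I*√2) = -14*I*√2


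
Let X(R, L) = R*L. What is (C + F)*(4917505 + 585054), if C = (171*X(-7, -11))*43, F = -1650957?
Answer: -5969043941784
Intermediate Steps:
X(R, L) = L*R
C = 566181 (C = (171*(-11*(-7)))*43 = (171*77)*43 = 13167*43 = 566181)
(C + F)*(4917505 + 585054) = (566181 - 1650957)*(4917505 + 585054) = -1084776*5502559 = -5969043941784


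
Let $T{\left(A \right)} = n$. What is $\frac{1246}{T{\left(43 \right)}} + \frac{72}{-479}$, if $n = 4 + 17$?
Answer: $\frac{85046}{1437} \approx 59.183$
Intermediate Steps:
$n = 21$
$T{\left(A \right)} = 21$
$\frac{1246}{T{\left(43 \right)}} + \frac{72}{-479} = \frac{1246}{21} + \frac{72}{-479} = 1246 \cdot \frac{1}{21} + 72 \left(- \frac{1}{479}\right) = \frac{178}{3} - \frac{72}{479} = \frac{85046}{1437}$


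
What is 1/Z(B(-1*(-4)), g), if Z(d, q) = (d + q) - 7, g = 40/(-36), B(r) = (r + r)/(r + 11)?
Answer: -45/341 ≈ -0.13196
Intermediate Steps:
B(r) = 2*r/(11 + r) (B(r) = (2*r)/(11 + r) = 2*r/(11 + r))
g = -10/9 (g = 40*(-1/36) = -10/9 ≈ -1.1111)
Z(d, q) = -7 + d + q
1/Z(B(-1*(-4)), g) = 1/(-7 + 2*(-1*(-4))/(11 - 1*(-4)) - 10/9) = 1/(-7 + 2*4/(11 + 4) - 10/9) = 1/(-7 + 2*4/15 - 10/9) = 1/(-7 + 2*4*(1/15) - 10/9) = 1/(-7 + 8/15 - 10/9) = 1/(-341/45) = -45/341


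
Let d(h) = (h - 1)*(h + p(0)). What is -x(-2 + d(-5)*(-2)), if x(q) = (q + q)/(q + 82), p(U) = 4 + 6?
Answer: -29/35 ≈ -0.82857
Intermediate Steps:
p(U) = 10
d(h) = (-1 + h)*(10 + h) (d(h) = (h - 1)*(h + 10) = (-1 + h)*(10 + h))
x(q) = 2*q/(82 + q) (x(q) = (2*q)/(82 + q) = 2*q/(82 + q))
-x(-2 + d(-5)*(-2)) = -2*(-2 + (-10 + (-5)² + 9*(-5))*(-2))/(82 + (-2 + (-10 + (-5)² + 9*(-5))*(-2))) = -2*(-2 + (-10 + 25 - 45)*(-2))/(82 + (-2 + (-10 + 25 - 45)*(-2))) = -2*(-2 - 30*(-2))/(82 + (-2 - 30*(-2))) = -2*(-2 + 60)/(82 + (-2 + 60)) = -2*58/(82 + 58) = -2*58/140 = -1*29/35 = -29/35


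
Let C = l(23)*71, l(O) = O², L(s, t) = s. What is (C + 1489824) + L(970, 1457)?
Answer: 1528353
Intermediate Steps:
C = 37559 (C = 23²*71 = 529*71 = 37559)
(C + 1489824) + L(970, 1457) = (37559 + 1489824) + 970 = 1527383 + 970 = 1528353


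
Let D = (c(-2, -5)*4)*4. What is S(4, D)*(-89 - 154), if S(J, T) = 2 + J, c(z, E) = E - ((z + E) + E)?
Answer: -1458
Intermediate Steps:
c(z, E) = -E - z (c(z, E) = E - ((E + z) + E) = E - (z + 2*E) = E + (-z - 2*E) = -E - z)
D = 112 (D = ((-1*(-5) - 1*(-2))*4)*4 = ((5 + 2)*4)*4 = (7*4)*4 = 28*4 = 112)
S(4, D)*(-89 - 154) = (2 + 4)*(-89 - 154) = 6*(-243) = -1458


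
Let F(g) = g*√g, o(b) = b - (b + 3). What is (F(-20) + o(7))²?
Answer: -7991 + 240*I*√5 ≈ -7991.0 + 536.66*I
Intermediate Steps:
o(b) = -3 (o(b) = b - (3 + b) = b + (-3 - b) = -3)
F(g) = g^(3/2)
(F(-20) + o(7))² = ((-20)^(3/2) - 3)² = (-40*I*√5 - 3)² = (-3 - 40*I*√5)²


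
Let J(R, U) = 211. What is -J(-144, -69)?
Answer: -211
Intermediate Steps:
-J(-144, -69) = -1*211 = -211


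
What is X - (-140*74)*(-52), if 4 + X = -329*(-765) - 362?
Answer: -287401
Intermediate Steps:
X = 251319 (X = -4 + (-329*(-765) - 362) = -4 + (251685 - 362) = -4 + 251323 = 251319)
X - (-140*74)*(-52) = 251319 - (-140*74)*(-52) = 251319 - (-10360)*(-52) = 251319 - 1*538720 = 251319 - 538720 = -287401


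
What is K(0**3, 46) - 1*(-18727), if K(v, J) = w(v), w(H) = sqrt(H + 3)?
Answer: 18727 + sqrt(3) ≈ 18729.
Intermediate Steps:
w(H) = sqrt(3 + H)
K(v, J) = sqrt(3 + v)
K(0**3, 46) - 1*(-18727) = sqrt(3 + 0**3) - 1*(-18727) = sqrt(3 + 0) + 18727 = sqrt(3) + 18727 = 18727 + sqrt(3)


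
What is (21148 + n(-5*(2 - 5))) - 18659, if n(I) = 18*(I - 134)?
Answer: 347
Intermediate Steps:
n(I) = -2412 + 18*I (n(I) = 18*(-134 + I) = -2412 + 18*I)
(21148 + n(-5*(2 - 5))) - 18659 = (21148 + (-2412 + 18*(-5*(2 - 5)))) - 18659 = (21148 + (-2412 + 18*(-5*(-3)))) - 18659 = (21148 + (-2412 + 18*15)) - 18659 = (21148 + (-2412 + 270)) - 18659 = (21148 - 2142) - 18659 = 19006 - 18659 = 347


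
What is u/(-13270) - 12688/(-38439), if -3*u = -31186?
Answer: -115608229/255042765 ≈ -0.45329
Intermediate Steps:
u = 31186/3 (u = -⅓*(-31186) = 31186/3 ≈ 10395.)
u/(-13270) - 12688/(-38439) = (31186/3)/(-13270) - 12688/(-38439) = (31186/3)*(-1/13270) - 12688*(-1/38439) = -15593/19905 + 12688/38439 = -115608229/255042765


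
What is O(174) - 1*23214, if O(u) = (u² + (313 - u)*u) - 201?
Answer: 31047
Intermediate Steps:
O(u) = -201 + u² + u*(313 - u) (O(u) = (u² + u*(313 - u)) - 201 = -201 + u² + u*(313 - u))
O(174) - 1*23214 = (-201 + 313*174) - 1*23214 = (-201 + 54462) - 23214 = 54261 - 23214 = 31047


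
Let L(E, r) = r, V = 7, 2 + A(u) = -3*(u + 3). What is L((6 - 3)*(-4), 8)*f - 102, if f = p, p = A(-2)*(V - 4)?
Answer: -222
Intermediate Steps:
A(u) = -11 - 3*u (A(u) = -2 - 3*(u + 3) = -2 - 3*(3 + u) = -2 + (-9 - 3*u) = -11 - 3*u)
p = -15 (p = (-11 - 3*(-2))*(7 - 4) = (-11 + 6)*3 = -5*3 = -15)
f = -15
L((6 - 3)*(-4), 8)*f - 102 = 8*(-15) - 102 = -120 - 102 = -222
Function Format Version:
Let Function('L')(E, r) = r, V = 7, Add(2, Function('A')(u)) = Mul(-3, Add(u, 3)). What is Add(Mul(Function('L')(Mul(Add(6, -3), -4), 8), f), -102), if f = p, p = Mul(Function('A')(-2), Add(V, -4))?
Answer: -222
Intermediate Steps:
Function('A')(u) = Add(-11, Mul(-3, u)) (Function('A')(u) = Add(-2, Mul(-3, Add(u, 3))) = Add(-2, Mul(-3, Add(3, u))) = Add(-2, Add(-9, Mul(-3, u))) = Add(-11, Mul(-3, u)))
p = -15 (p = Mul(Add(-11, Mul(-3, -2)), Add(7, -4)) = Mul(Add(-11, 6), 3) = Mul(-5, 3) = -15)
f = -15
Add(Mul(Function('L')(Mul(Add(6, -3), -4), 8), f), -102) = Add(Mul(8, -15), -102) = Add(-120, -102) = -222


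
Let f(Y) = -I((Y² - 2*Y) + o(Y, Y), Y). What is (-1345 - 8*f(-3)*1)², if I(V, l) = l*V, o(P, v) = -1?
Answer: 2825761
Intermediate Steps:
I(V, l) = V*l
f(Y) = -Y*(-1 + Y² - 2*Y) (f(Y) = -((Y² - 2*Y) - 1)*Y = -(-1 + Y² - 2*Y)*Y = -Y*(-1 + Y² - 2*Y))
(-1345 - 8*f(-3)*1)² = (-1345 - (-24)*(1 - 1*(-3)² + 2*(-3))*1)² = (-1345 - (-24)*(1 - 1*9 - 6)*1)² = (-1345 - (-24)*(1 - 9 - 6)*1)² = (-1345 - (-24)*(-14)*1)² = (-1345 - 8*42*1)² = (-1345 - 336*1)² = (-1345 - 336)² = (-1681)² = 2825761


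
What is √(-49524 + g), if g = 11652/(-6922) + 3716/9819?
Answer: I*√6355099681121287634/11327853 ≈ 222.54*I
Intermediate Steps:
g = -44344418/33983559 (g = 11652*(-1/6922) + 3716*(1/9819) = -5826/3461 + 3716/9819 = -44344418/33983559 ≈ -1.3049)
√(-49524 + g) = √(-49524 - 44344418/33983559) = √(-1683046120334/33983559) = I*√6355099681121287634/11327853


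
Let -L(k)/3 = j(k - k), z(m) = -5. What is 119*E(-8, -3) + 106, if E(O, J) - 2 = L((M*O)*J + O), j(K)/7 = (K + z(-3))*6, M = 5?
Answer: 75314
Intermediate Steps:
j(K) = -210 + 42*K (j(K) = 7*((K - 5)*6) = 7*((-5 + K)*6) = 7*(-30 + 6*K) = -210 + 42*K)
L(k) = 630 (L(k) = -3*(-210 + 42*(k - k)) = -3*(-210 + 42*0) = -3*(-210 + 0) = -3*(-210) = 630)
E(O, J) = 632 (E(O, J) = 2 + 630 = 632)
119*E(-8, -3) + 106 = 119*632 + 106 = 75208 + 106 = 75314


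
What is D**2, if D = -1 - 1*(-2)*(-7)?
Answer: 225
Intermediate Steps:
D = -15 (D = -1 + 2*(-7) = -1 - 14 = -15)
D**2 = (-15)**2 = 225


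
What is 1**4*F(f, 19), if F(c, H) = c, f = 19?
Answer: 19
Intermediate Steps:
1**4*F(f, 19) = 1**4*19 = 1*19 = 19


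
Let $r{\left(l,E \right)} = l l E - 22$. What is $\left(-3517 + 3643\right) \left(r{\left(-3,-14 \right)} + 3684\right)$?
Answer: $445536$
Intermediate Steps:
$r{\left(l,E \right)} = -22 + E l^{2}$ ($r{\left(l,E \right)} = l^{2} E - 22 = E l^{2} - 22 = -22 + E l^{2}$)
$\left(-3517 + 3643\right) \left(r{\left(-3,-14 \right)} + 3684\right) = \left(-3517 + 3643\right) \left(\left(-22 - 14 \left(-3\right)^{2}\right) + 3684\right) = 126 \left(\left(-22 - 126\right) + 3684\right) = 126 \left(-148 + 3684\right) = 126 \cdot 3536 = 445536$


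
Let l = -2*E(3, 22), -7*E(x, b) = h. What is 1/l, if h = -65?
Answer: -7/130 ≈ -0.053846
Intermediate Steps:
E(x, b) = 65/7 (E(x, b) = -⅐*(-65) = 65/7)
l = -130/7 (l = -2*65/7 = -130/7 ≈ -18.571)
1/l = 1/(-130/7) = -7/130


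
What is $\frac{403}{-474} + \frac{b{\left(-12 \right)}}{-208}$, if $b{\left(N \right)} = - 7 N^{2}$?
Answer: $\frac{24623}{6162} \approx 3.9959$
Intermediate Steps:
$\frac{403}{-474} + \frac{b{\left(-12 \right)}}{-208} = \frac{403}{-474} + \frac{\left(-7\right) \left(-12\right)^{2}}{-208} = 403 \left(- \frac{1}{474}\right) + \left(-7\right) 144 \left(- \frac{1}{208}\right) = - \frac{403}{474} - - \frac{63}{13} = - \frac{403}{474} + \frac{63}{13} = \frac{24623}{6162}$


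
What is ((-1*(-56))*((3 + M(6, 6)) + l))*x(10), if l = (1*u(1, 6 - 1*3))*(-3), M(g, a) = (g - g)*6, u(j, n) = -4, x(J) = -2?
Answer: -1680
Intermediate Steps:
M(g, a) = 0 (M(g, a) = 0*6 = 0)
l = 12 (l = (1*(-4))*(-3) = -4*(-3) = 12)
((-1*(-56))*((3 + M(6, 6)) + l))*x(10) = ((-1*(-56))*((3 + 0) + 12))*(-2) = (56*(3 + 12))*(-2) = (56*15)*(-2) = 840*(-2) = -1680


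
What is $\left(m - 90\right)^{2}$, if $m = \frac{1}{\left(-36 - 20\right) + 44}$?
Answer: $\frac{1168561}{144} \approx 8115.0$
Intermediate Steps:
$m = - \frac{1}{12}$ ($m = \frac{1}{-56 + 44} = \frac{1}{-12} = - \frac{1}{12} \approx -0.083333$)
$\left(m - 90\right)^{2} = \left(- \frac{1}{12} - 90\right)^{2} = \left(- \frac{1081}{12}\right)^{2} = \frac{1168561}{144}$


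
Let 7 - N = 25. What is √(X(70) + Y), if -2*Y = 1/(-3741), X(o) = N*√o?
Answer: √(7482 - 1007645832*√70)/7482 ≈ 12.272*I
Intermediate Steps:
N = -18 (N = 7 - 1*25 = 7 - 25 = -18)
X(o) = -18*√o
Y = 1/7482 (Y = -½/(-3741) = -½*(-1/3741) = 1/7482 ≈ 0.00013365)
√(X(70) + Y) = √(-18*√70 + 1/7482) = √(1/7482 - 18*√70)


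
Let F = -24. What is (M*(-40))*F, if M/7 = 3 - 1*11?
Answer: -53760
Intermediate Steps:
M = -56 (M = 7*(3 - 1*11) = 7*(3 - 11) = 7*(-8) = -56)
(M*(-40))*F = -56*(-40)*(-24) = 2240*(-24) = -53760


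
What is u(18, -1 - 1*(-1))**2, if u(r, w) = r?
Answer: 324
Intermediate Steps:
u(18, -1 - 1*(-1))**2 = 18**2 = 324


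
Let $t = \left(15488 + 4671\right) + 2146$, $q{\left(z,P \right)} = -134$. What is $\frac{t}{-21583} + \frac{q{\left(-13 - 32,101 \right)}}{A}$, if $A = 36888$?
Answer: $- \frac{412839481}{398076852} \approx -1.0371$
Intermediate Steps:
$t = 22305$ ($t = 20159 + 2146 = 22305$)
$\frac{t}{-21583} + \frac{q{\left(-13 - 32,101 \right)}}{A} = \frac{22305}{-21583} - \frac{134}{36888} = 22305 \left(- \frac{1}{21583}\right) - \frac{67}{18444} = - \frac{22305}{21583} - \frac{67}{18444} = - \frac{412839481}{398076852}$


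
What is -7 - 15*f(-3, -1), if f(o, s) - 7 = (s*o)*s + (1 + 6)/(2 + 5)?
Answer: -82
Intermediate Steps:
f(o, s) = 8 + o*s² (f(o, s) = 7 + ((s*o)*s + (1 + 6)/(2 + 5)) = 7 + ((o*s)*s + 7/7) = 7 + (o*s² + 7*(⅐)) = 7 + (o*s² + 1) = 7 + (1 + o*s²) = 8 + o*s²)
-7 - 15*f(-3, -1) = -7 - 15*(8 - 3*(-1)²) = -7 - 15*(8 - 3*1) = -7 - 15*(8 - 3) = -7 - 15*5 = -7 - 75 = -82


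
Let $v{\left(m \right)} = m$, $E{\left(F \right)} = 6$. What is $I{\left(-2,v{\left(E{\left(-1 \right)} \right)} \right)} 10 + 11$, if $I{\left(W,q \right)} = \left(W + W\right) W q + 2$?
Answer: $511$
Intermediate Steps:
$I{\left(W,q \right)} = 2 + 2 q W^{2}$ ($I{\left(W,q \right)} = 2 W W q + 2 = 2 W^{2} q + 2 = 2 q W^{2} + 2 = 2 + 2 q W^{2}$)
$I{\left(-2,v{\left(E{\left(-1 \right)} \right)} \right)} 10 + 11 = \left(2 + 2 \cdot 6 \left(-2\right)^{2}\right) 10 + 11 = \left(2 + 2 \cdot 6 \cdot 4\right) 10 + 11 = \left(2 + 48\right) 10 + 11 = 50 \cdot 10 + 11 = 500 + 11 = 511$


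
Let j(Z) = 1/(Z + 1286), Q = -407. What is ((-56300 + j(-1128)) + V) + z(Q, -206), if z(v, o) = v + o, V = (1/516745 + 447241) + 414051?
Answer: 65674095080993/81645710 ≈ 8.0438e+5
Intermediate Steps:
j(Z) = 1/(1286 + Z)
V = 445068334541/516745 (V = (1/516745 + 447241) + 414051 = 231109550546/516745 + 414051 = 445068334541/516745 ≈ 8.6129e+5)
z(v, o) = o + v
((-56300 + j(-1128)) + V) + z(Q, -206) = ((-56300 + 1/(1286 - 1128)) + 445068334541/516745) + (-206 - 407) = ((-56300 + 1/158) + 445068334541/516745) - 613 = (-8895399/158 + 445068334541/516745) - 613 = 65724143901223/81645710 - 613 = 65674095080993/81645710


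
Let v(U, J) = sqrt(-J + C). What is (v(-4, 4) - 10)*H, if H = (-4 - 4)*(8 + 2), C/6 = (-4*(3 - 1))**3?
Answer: 800 - 160*I*sqrt(769) ≈ 800.0 - 4436.9*I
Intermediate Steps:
C = -3072 (C = 6*(-4*(3 - 1))**3 = 6*(-4*2)**3 = 6*(-8)**3 = 6*(-512) = -3072)
v(U, J) = sqrt(-3072 - J) (v(U, J) = sqrt(-J - 3072) = sqrt(-3072 - J))
H = -80 (H = -8*10 = -80)
(v(-4, 4) - 10)*H = (sqrt(-3072 - 1*4) - 10)*(-80) = (sqrt(-3072 - 4) - 10)*(-80) = (sqrt(-3076) - 10)*(-80) = (2*I*sqrt(769) - 10)*(-80) = (-10 + 2*I*sqrt(769))*(-80) = 800 - 160*I*sqrt(769)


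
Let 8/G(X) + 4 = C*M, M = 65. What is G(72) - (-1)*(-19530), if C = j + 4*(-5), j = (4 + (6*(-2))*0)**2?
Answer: -644491/33 ≈ -19530.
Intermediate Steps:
j = 16 (j = (4 - 12*0)**2 = (4 + 0)**2 = 4**2 = 16)
C = -4 (C = 16 + 4*(-5) = 16 - 20 = -4)
G(X) = -1/33 (G(X) = 8/(-4 - 4*65) = 8/(-4 - 260) = 8/(-264) = 8*(-1/264) = -1/33)
G(72) - (-1)*(-19530) = -1/33 - (-1)*(-19530) = -1/33 - 1*19530 = -1/33 - 19530 = -644491/33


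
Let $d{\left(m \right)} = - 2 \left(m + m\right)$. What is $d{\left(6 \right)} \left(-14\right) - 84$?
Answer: $252$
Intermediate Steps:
$d{\left(m \right)} = - 4 m$ ($d{\left(m \right)} = - 2 \cdot 2 m = - 4 m$)
$d{\left(6 \right)} \left(-14\right) - 84 = \left(-4\right) 6 \left(-14\right) - 84 = \left(-24\right) \left(-14\right) - 84 = 336 - 84 = 252$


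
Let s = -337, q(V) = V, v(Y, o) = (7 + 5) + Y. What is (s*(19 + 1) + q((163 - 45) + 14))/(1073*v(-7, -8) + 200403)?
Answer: -826/25721 ≈ -0.032114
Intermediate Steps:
v(Y, o) = 12 + Y
(s*(19 + 1) + q((163 - 45) + 14))/(1073*v(-7, -8) + 200403) = (-337*(19 + 1) + ((163 - 45) + 14))/(1073*(12 - 7) + 200403) = (-337*20 + (118 + 14))/(1073*5 + 200403) = (-6740 + 132)/(5365 + 200403) = -6608/205768 = -6608*1/205768 = -826/25721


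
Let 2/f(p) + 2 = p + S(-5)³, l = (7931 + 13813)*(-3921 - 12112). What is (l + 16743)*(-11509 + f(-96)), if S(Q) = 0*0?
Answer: 28084699028154/7 ≈ 4.0121e+12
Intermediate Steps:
S(Q) = 0
l = -348621552 (l = 21744*(-16033) = -348621552)
f(p) = 2/(-2 + p) (f(p) = 2/(-2 + (p + 0³)) = 2/(-2 + (p + 0)) = 2/(-2 + p))
(l + 16743)*(-11509 + f(-96)) = (-348621552 + 16743)*(-11509 + 2/(-2 - 96)) = -348604809*(-11509 + 2/(-98)) = -348604809*(-11509 + 2*(-1/98)) = -348604809*(-11509 - 1/49) = -348604809*(-563942/49) = 28084699028154/7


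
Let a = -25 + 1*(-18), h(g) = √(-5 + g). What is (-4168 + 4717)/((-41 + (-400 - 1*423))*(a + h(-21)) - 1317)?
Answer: 2185935/144839569 + 52704*I*√26/144839569 ≈ 0.015092 + 0.0018554*I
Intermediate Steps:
a = -43 (a = -25 - 18 = -43)
(-4168 + 4717)/((-41 + (-400 - 1*423))*(a + h(-21)) - 1317) = (-4168 + 4717)/((-41 + (-400 - 1*423))*(-43 + √(-5 - 21)) - 1317) = 549/((-41 + (-400 - 423))*(-43 + √(-26)) - 1317) = 549/((-41 - 823)*(-43 + I*√26) - 1317) = 549/(-864*(-43 + I*√26) - 1317) = 549/((37152 - 864*I*√26) - 1317) = 549/(35835 - 864*I*√26)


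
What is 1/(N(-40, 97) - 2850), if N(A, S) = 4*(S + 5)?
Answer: -1/2442 ≈ -0.00040950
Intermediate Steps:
N(A, S) = 20 + 4*S (N(A, S) = 4*(5 + S) = 20 + 4*S)
1/(N(-40, 97) - 2850) = 1/((20 + 4*97) - 2850) = 1/((20 + 388) - 2850) = 1/(408 - 2850) = 1/(-2442) = -1/2442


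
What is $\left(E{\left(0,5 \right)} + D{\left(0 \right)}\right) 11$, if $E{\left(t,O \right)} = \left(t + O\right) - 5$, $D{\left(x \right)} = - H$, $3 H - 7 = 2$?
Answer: $-33$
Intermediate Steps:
$H = 3$ ($H = \frac{7}{3} + \frac{1}{3} \cdot 2 = \frac{7}{3} + \frac{2}{3} = 3$)
$D{\left(x \right)} = -3$ ($D{\left(x \right)} = \left(-1\right) 3 = -3$)
$E{\left(t,O \right)} = -5 + O + t$ ($E{\left(t,O \right)} = \left(O + t\right) - 5 = -5 + O + t$)
$\left(E{\left(0,5 \right)} + D{\left(0 \right)}\right) 11 = \left(\left(-5 + 5 + 0\right) - 3\right) 11 = \left(0 - 3\right) 11 = \left(-3\right) 11 = -33$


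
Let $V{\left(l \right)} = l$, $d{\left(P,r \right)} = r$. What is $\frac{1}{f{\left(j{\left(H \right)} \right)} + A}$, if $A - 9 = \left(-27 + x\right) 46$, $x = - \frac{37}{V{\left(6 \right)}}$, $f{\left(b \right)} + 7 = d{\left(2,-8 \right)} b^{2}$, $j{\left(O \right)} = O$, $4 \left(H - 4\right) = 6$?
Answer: $- \frac{3}{5297} \approx -0.00056636$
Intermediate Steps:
$H = \frac{11}{2}$ ($H = 4 + \frac{1}{4} \cdot 6 = 4 + \frac{3}{2} = \frac{11}{2} \approx 5.5$)
$f{\left(b \right)} = -7 - 8 b^{2}$
$x = - \frac{37}{6} \approx -6.1667$
$A = - \frac{4550}{3}$ ($A = 9 + \left(-27 - \frac{37}{6}\right) 46 = 9 - \frac{4577}{3} = - \frac{4550}{3} \approx -1516.7$)
$\frac{1}{f{\left(j{\left(H \right)} \right)} + A} = \frac{1}{\left(-7 - 8 \left(\frac{11}{2}\right)^{2}\right) - \frac{4550}{3}} = \frac{1}{\left(-7 - 242\right) - \frac{4550}{3}} = \frac{1}{-249 - \frac{4550}{3}} = \frac{1}{- \frac{5297}{3}} = - \frac{3}{5297}$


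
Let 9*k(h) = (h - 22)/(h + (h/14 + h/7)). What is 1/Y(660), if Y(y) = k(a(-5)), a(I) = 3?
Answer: -459/266 ≈ -1.7256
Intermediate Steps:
k(h) = 14*(-22 + h)/(153*h) (k(h) = ((h - 22)/(h + (h/14 + h/7)))/9 = ((-22 + h)/(h + (h*(1/14) + h*(⅐))))/9 = ((-22 + h)/(h + (h/14 + h/7)))/9 = ((-22 + h)/(h + 3*h/14))/9 = ((-22 + h)/((17*h/14)))/9 = ((-22 + h)*(14/(17*h)))/9 = (14*(-22 + h)/(17*h))/9 = 14*(-22 + h)/(153*h))
Y(y) = -266/459 (Y(y) = (14/153)*(-22 + 3)/3 = (14/153)*(⅓)*(-19) = -266/459)
1/Y(660) = 1/(-266/459) = -459/266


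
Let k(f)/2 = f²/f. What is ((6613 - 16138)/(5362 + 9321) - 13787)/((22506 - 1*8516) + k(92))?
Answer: -101222023/104058421 ≈ -0.97274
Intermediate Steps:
k(f) = 2*f (k(f) = 2*(f²/f) = 2*f)
((6613 - 16138)/(5362 + 9321) - 13787)/((22506 - 1*8516) + k(92)) = ((6613 - 16138)/(5362 + 9321) - 13787)/((22506 - 1*8516) + 2*92) = (-9525/14683 - 13787)/((22506 - 8516) + 184) = (-9525*1/14683 - 13787)/(13990 + 184) = (-9525/14683 - 13787)/14174 = -202444046/14683*1/14174 = -101222023/104058421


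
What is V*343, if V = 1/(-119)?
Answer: -49/17 ≈ -2.8824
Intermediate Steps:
V = -1/119 ≈ -0.0084034
V*343 = -1/119*343 = -49/17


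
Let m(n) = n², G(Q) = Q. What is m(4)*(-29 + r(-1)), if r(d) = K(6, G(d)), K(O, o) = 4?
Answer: -400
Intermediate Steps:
r(d) = 4
m(4)*(-29 + r(-1)) = 4²*(-29 + 4) = 16*(-25) = -400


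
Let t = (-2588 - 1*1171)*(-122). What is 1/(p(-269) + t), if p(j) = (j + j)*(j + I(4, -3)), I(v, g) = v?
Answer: 1/601168 ≈ 1.6634e-6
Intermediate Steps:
t = 458598 (t = (-2588 - 1171)*(-122) = -3759*(-122) = 458598)
p(j) = 2*j*(4 + j) (p(j) = (j + j)*(j + 4) = (2*j)*(4 + j) = 2*j*(4 + j))
1/(p(-269) + t) = 1/(2*(-269)*(4 - 269) + 458598) = 1/(2*(-269)*(-265) + 458598) = 1/(142570 + 458598) = 1/601168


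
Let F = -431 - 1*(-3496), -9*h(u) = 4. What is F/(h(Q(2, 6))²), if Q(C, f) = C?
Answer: 248265/16 ≈ 15517.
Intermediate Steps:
h(u) = -4/9 (h(u) = -⅑*4 = -4/9)
F = 3065 (F = -431 + 3496 = 3065)
F/(h(Q(2, 6))²) = 3065/((-4/9)²) = 3065/(16/81) = 3065*(81/16) = 248265/16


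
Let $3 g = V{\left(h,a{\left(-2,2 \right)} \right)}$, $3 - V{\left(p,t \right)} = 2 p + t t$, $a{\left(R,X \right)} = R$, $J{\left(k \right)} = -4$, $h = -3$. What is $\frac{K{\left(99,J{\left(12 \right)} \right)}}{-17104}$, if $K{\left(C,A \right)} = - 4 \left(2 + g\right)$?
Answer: $\frac{11}{12828} \approx 0.0008575$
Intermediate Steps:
$V{\left(p,t \right)} = 3 - t^{2} - 2 p$ ($V{\left(p,t \right)} = 3 - \left(2 p + t t\right) = 3 - \left(2 p + t^{2}\right) = 3 - \left(t^{2} + 2 p\right) = 3 - t^{2} - 2 p$)
$g = \frac{5}{3}$ ($g = \frac{3 - \left(-2\right)^{2} - -6}{3} = \frac{3 - 4 + 6}{3} = \frac{1}{3} \cdot 5 = \frac{5}{3} \approx 1.6667$)
$K{\left(C,A \right)} = - \frac{44}{3}$ ($K{\left(C,A \right)} = - 4 \left(2 + \frac{5}{3}\right) = \left(-4\right) \frac{11}{3} = - \frac{44}{3}$)
$\frac{K{\left(99,J{\left(12 \right)} \right)}}{-17104} = - \frac{44}{3 \left(-17104\right)} = \left(- \frac{44}{3}\right) \left(- \frac{1}{17104}\right) = \frac{11}{12828}$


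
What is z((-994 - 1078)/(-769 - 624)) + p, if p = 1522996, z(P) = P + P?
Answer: 303076796/199 ≈ 1.5230e+6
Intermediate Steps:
z(P) = 2*P
z((-994 - 1078)/(-769 - 624)) + p = 2*((-994 - 1078)/(-769 - 624)) + 1522996 = 2*(-2072/(-1393)) + 1522996 = 2*(-2072*(-1/1393)) + 1522996 = 2*(296/199) + 1522996 = 592/199 + 1522996 = 303076796/199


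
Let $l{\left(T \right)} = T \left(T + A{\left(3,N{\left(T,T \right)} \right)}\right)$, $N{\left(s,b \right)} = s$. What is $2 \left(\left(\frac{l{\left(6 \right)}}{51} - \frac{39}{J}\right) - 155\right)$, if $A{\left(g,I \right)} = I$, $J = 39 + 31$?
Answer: $- \frac{183433}{595} \approx -308.29$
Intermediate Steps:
$J = 70$
$l{\left(T \right)} = 2 T^{2}$ ($l{\left(T \right)} = T \left(T + T\right) = T 2 T = 2 T^{2}$)
$2 \left(\left(\frac{l{\left(6 \right)}}{51} - \frac{39}{J}\right) - 155\right) = 2 \left(\left(\frac{2 \cdot 6^{2}}{51} - \frac{39}{70}\right) - 155\right) = 2 \left(\left(2 \cdot 36 \cdot \frac{1}{51} - \frac{39}{70}\right) - 155\right) = 2 \left(\left(72 \cdot \frac{1}{51} - \frac{39}{70}\right) - 155\right) = 2 \left(\left(\frac{24}{17} - \frac{39}{70}\right) - 155\right) = 2 \left(\frac{1017}{1190} - 155\right) = 2 \left(- \frac{183433}{1190}\right) = - \frac{183433}{595}$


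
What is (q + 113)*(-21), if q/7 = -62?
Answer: 6741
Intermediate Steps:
q = -434 (q = 7*(-62) = -434)
(q + 113)*(-21) = (-434 + 113)*(-21) = -321*(-21) = 6741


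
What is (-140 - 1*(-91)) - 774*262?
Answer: -202837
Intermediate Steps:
(-140 - 1*(-91)) - 774*262 = (-140 + 91) - 202788 = -49 - 202788 = -202837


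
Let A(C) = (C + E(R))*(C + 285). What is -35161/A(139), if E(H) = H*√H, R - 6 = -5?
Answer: -5023/8480 ≈ -0.59233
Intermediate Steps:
R = 1 (R = 6 - 5 = 1)
E(H) = H^(3/2)
A(C) = (1 + C)*(285 + C) (A(C) = (C + 1^(3/2))*(C + 285) = (C + 1)*(285 + C) = (1 + C)*(285 + C))
-35161/A(139) = -35161/(285 + 139² + 286*139) = -35161/(285 + 19321 + 39754) = -35161/59360 = -35161*1/59360 = -5023/8480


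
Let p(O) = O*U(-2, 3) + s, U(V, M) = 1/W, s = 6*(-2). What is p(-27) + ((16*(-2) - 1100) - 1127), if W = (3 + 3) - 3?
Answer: -2280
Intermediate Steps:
W = 3 (W = 6 - 3 = 3)
s = -12
U(V, M) = 1/3
p(O) = -12 + O/3 (p(O) = O*(1/3) - 12 = O/3 - 12 = -12 + O/3)
p(-27) + ((16*(-2) - 1100) - 1127) = (-12 + (1/3)*(-27)) + ((16*(-2) - 1100) - 1127) = (-12 - 9) + ((-32 - 1100) - 1127) = -21 + (-1132 - 1127) = -21 - 2259 = -2280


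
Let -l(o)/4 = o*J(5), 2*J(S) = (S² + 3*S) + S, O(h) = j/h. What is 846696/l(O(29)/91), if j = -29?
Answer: 12841556/15 ≈ 8.5610e+5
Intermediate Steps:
O(h) = -29/h
J(S) = S²/2 + 2*S (J(S) = ((S² + 3*S) + S)/2 = (S² + 4*S)/2 = S²/2 + 2*S)
l(o) = -90*o (l(o) = -4*o*(½)*5*(4 + 5) = -4*o*(½)*5*9 = -4*o*45/2 = -90*o)
846696/l(O(29)/91) = 846696/((-90*(-29/29)/91)) = 846696/((-90*(-29*1/29)/91)) = 846696/((-(-90)/91)) = 846696/((-90*(-1/91))) = 846696/(90/91) = 846696*(91/90) = 12841556/15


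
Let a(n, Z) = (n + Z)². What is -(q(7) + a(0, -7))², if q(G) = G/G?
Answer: -2500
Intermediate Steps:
q(G) = 1
a(n, Z) = (Z + n)²
-(q(7) + a(0, -7))² = -(1 + (-7 + 0)²)² = -(1 + (-7)²)² = -(1 + 49)² = -1*50² = -1*2500 = -2500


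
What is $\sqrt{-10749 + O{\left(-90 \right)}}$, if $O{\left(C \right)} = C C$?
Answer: $i \sqrt{2649} \approx 51.468 i$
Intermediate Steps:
$O{\left(C \right)} = C^{2}$
$\sqrt{-10749 + O{\left(-90 \right)}} = \sqrt{-10749 + \left(-90\right)^{2}} = \sqrt{-10749 + 8100} = \sqrt{-2649} = i \sqrt{2649}$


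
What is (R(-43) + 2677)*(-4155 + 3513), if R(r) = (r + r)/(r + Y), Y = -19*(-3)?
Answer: -12002832/7 ≈ -1.7147e+6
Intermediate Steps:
Y = 57
R(r) = 2*r/(57 + r) (R(r) = (r + r)/(r + 57) = (2*r)/(57 + r) = 2*r/(57 + r))
(R(-43) + 2677)*(-4155 + 3513) = (2*(-43)/(57 - 43) + 2677)*(-4155 + 3513) = (2*(-43)/14 + 2677)*(-642) = (2*(-43)*(1/14) + 2677)*(-642) = (-43/7 + 2677)*(-642) = (18696/7)*(-642) = -12002832/7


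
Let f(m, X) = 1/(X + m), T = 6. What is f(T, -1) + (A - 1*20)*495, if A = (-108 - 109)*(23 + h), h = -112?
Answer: 47750176/5 ≈ 9.5500e+6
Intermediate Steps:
A = 19313 (A = (-108 - 109)*(23 - 112) = -217*(-89) = 19313)
f(T, -1) + (A - 1*20)*495 = 1/(-1 + 6) + (19313 - 1*20)*495 = 1/5 + (19313 - 20)*495 = ⅕ + 19293*495 = ⅕ + 9550035 = 47750176/5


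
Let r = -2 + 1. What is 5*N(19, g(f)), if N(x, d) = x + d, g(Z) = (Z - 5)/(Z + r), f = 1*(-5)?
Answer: 310/3 ≈ 103.33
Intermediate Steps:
r = -1
f = -5
g(Z) = (-5 + Z)/(-1 + Z) (g(Z) = (Z - 5)/(Z - 1) = (-5 + Z)/(-1 + Z))
N(x, d) = d + x
5*N(19, g(f)) = 5*((-5 - 5)/(-1 - 5) + 19) = 5*(-10/(-6) + 19) = 5*(-1/6*(-10) + 19) = 5*(5/3 + 19) = 5*(62/3) = 310/3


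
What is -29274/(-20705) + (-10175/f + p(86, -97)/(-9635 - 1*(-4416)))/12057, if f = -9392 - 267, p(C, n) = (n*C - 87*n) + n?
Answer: 83156552357/58811574315 ≈ 1.4139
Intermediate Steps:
p(C, n) = -86*n + C*n (p(C, n) = (C*n - 87*n) + n = (-87*n + C*n) + n = -86*n + C*n)
f = -9659
-29274/(-20705) + (-10175/f + p(86, -97)/(-9635 - 1*(-4416)))/12057 = -29274/(-20705) + (-10175/(-9659) + (-97*(-86 + 86))/(-9635 - 1*(-4416)))/12057 = -29274*(-1/20705) + (-10175*(-1/9659) + (-97*0)/(-9635 + 4416))*(1/12057) = 714/505 + (10175/9659 + 0/(-5219))*(1/12057) = 714/505 + (10175/9659 + 0*(-1/5219))*(1/12057) = 714/505 + (10175/9659 + 0)*(1/12057) = 714/505 + (10175/9659)*(1/12057) = 714/505 + 10175/116458563 = 83156552357/58811574315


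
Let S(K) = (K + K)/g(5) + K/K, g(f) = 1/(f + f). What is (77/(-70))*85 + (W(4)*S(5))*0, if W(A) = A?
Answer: -187/2 ≈ -93.500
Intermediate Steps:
g(f) = 1/(2*f)
S(K) = 1 + 20*K (S(K) = (K + K)/(((½)/5)) + K/K = (2*K)/(((½)*(⅕))) + 1 = (2*K)/(⅒) + 1 = (2*K)*10 + 1 = 20*K + 1 = 1 + 20*K)
(77/(-70))*85 + (W(4)*S(5))*0 = (77/(-70))*85 + (4*(1 + 20*5))*0 = (77*(-1/70))*85 + (4*(1 + 100))*0 = -11/10*85 + (4*101)*0 = -187/2 + 404*0 = -187/2 + 0 = -187/2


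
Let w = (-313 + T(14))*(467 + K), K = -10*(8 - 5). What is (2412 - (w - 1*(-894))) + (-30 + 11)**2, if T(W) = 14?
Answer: 132542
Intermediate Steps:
K = -30 (K = -10*3 = -30)
w = -130663 (w = (-313 + 14)*(467 - 30) = -299*437 = -130663)
(2412 - (w - 1*(-894))) + (-30 + 11)**2 = (2412 - (-130663 - 1*(-894))) + (-30 + 11)**2 = (2412 - (-130663 + 894)) + (-19)**2 = (2412 - 1*(-129769)) + 361 = (2412 + 129769) + 361 = 132181 + 361 = 132542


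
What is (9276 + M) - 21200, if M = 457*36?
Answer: 4528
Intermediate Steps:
M = 16452
(9276 + M) - 21200 = (9276 + 16452) - 21200 = 25728 - 21200 = 4528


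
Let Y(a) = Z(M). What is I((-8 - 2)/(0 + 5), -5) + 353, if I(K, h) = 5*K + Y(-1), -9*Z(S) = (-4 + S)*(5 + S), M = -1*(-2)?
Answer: 3101/9 ≈ 344.56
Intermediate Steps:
M = 2
Z(S) = -(-4 + S)*(5 + S)/9
Y(a) = 14/9 (Y(a) = 20/9 - ⅑*2 - ⅑*2² = 20/9 - 2/9 - ⅑*4 = 20/9 - 2/9 - 4/9 = 14/9)
I(K, h) = 14/9 + 5*K (I(K, h) = 5*K + 14/9 = 14/9 + 5*K)
I((-8 - 2)/(0 + 5), -5) + 353 = (14/9 + 5*((-8 - 2)/(0 + 5))) + 353 = (14/9 + 5*(-10/5)) + 353 = (14/9 + 5*(-10*⅕)) + 353 = (14/9 + 5*(-2)) + 353 = (14/9 - 10) + 353 = -76/9 + 353 = 3101/9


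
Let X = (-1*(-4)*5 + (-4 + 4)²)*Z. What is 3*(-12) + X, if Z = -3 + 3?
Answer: -36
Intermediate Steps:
Z = 0
X = 0 (X = (-1*(-4)*5 + (-4 + 4)²)*0 = (4*5 + 0²)*0 = (20 + 0)*0 = 20*0 = 0)
3*(-12) + X = 3*(-12) + 0 = -36 + 0 = -36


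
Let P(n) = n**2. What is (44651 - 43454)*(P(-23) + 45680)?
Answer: 55312173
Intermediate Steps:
(44651 - 43454)*(P(-23) + 45680) = (44651 - 43454)*((-23)**2 + 45680) = 1197*(529 + 45680) = 1197*46209 = 55312173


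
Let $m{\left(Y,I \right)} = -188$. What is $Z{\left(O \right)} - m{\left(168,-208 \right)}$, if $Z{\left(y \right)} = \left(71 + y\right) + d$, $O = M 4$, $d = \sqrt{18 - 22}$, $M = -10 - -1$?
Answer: $223 + 2 i \approx 223.0 + 2.0 i$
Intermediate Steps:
$M = -9$ ($M = -10 + 1 = -9$)
$d = 2 i$ ($d = \sqrt{-4} = 2 i \approx 2.0 i$)
$O = -36$ ($O = \left(-9\right) 4 = -36$)
$Z{\left(y \right)} = 71 + y + 2 i$ ($Z{\left(y \right)} = \left(71 + y\right) + 2 i = 71 + y + 2 i$)
$Z{\left(O \right)} - m{\left(168,-208 \right)} = \left(71 - 36 + 2 i\right) - -188 = \left(35 + 2 i\right) + 188 = 223 + 2 i$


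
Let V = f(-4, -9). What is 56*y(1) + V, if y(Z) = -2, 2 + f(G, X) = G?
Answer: -118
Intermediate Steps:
f(G, X) = -2 + G
V = -6 (V = -2 - 4 = -6)
56*y(1) + V = 56*(-2) - 6 = -112 - 6 = -118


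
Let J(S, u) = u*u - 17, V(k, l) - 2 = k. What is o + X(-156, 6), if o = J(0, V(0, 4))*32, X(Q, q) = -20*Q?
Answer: 2704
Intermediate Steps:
V(k, l) = 2 + k
J(S, u) = -17 + u² (J(S, u) = u² - 17 = -17 + u²)
o = -416 (o = (-17 + (2 + 0)²)*32 = (-17 + 2²)*32 = (-17 + 4)*32 = -13*32 = -416)
o + X(-156, 6) = -416 - 20*(-156) = -416 + 3120 = 2704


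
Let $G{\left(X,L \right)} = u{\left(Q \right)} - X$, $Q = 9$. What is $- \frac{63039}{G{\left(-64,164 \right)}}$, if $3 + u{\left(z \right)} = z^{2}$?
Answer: $- \frac{63039}{142} \approx -443.94$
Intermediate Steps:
$u{\left(z \right)} = -3 + z^{2}$
$G{\left(X,L \right)} = 78 - X$ ($G{\left(X,L \right)} = \left(-3 + 9^{2}\right) - X = \left(-3 + 81\right) - X = 78 - X$)
$- \frac{63039}{G{\left(-64,164 \right)}} = - \frac{63039}{78 - -64} = - \frac{63039}{78 + 64} = - \frac{63039}{142}$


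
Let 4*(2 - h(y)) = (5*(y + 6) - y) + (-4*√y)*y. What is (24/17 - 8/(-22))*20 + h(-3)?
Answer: 12345/374 - 3*I*√3 ≈ 33.008 - 5.1962*I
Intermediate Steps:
h(y) = -11/2 + y^(3/2) - y (h(y) = 2 - ((5*(y + 6) - y) + (-4*√y)*y)/4 = 2 - ((5*(6 + y) - y) - 4*y^(3/2))/4 = 2 - (((30 + 5*y) - y) - 4*y^(3/2))/4 = 2 - ((30 + 4*y) - 4*y^(3/2))/4 = 2 - (30 - 4*y^(3/2) + 4*y)/4 = 2 + (-15/2 + y^(3/2) - y) = -11/2 + y^(3/2) - y)
(24/17 - 8/(-22))*20 + h(-3) = (24/17 - 8/(-22))*20 + (-11/2 + (-3)^(3/2) - 1*(-3)) = (24*(1/17) - 8*(-1/22))*20 + (-11/2 - 3*I*√3 + 3) = (24/17 + 4/11)*20 + (-5/2 - 3*I*√3) = (332/187)*20 + (-5/2 - 3*I*√3) = 6640/187 + (-5/2 - 3*I*√3) = 12345/374 - 3*I*√3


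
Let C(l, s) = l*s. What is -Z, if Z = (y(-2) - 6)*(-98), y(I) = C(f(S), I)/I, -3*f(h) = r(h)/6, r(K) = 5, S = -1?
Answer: -5537/9 ≈ -615.22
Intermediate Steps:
f(h) = -5/18 (f(h) = -5/(3*6) = -⅓*⅚ = -5/18)
y(I) = -5/18 (y(I) = (-5*I/18)/I = -5/18)
Z = 5537/9 (Z = (-5/18 - 6)*(-98) = -113/18*(-98) = 5537/9 ≈ 615.22)
-Z = -1*5537/9 = -5537/9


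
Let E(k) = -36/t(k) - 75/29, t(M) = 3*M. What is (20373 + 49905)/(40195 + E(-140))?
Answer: 71332170/40795387 ≈ 1.7485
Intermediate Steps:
E(k) = -75/29 - 12/k (E(k) = -36*1/(3*k) - 75/29 = -12/k - 75*1/29 = -12/k - 75/29 = -75/29 - 12/k)
(20373 + 49905)/(40195 + E(-140)) = (20373 + 49905)/(40195 + (-75/29 - 12/(-140))) = 70278/(40195 + (-75/29 - 12*(-1/140))) = 70278/(40195 + (-75/29 + 3/35)) = 70278/(40195 - 2538/1015) = 70278/(40795387/1015) = 70278*(1015/40795387) = 71332170/40795387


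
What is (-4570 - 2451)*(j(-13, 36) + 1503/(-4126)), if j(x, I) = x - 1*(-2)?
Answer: 329207669/4126 ≈ 79789.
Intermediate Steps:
j(x, I) = 2 + x (j(x, I) = x + 2 = 2 + x)
(-4570 - 2451)*(j(-13, 36) + 1503/(-4126)) = (-4570 - 2451)*((2 - 13) + 1503/(-4126)) = -7021*(-11 + 1503*(-1/4126)) = -7021*(-11 - 1503/4126) = -7021*(-46889/4126) = 329207669/4126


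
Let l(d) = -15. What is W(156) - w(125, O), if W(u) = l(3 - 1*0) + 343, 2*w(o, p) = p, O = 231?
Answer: 425/2 ≈ 212.50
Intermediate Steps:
w(o, p) = p/2
W(u) = 328 (W(u) = -15 + 343 = 328)
W(156) - w(125, O) = 328 - 231/2 = 425/2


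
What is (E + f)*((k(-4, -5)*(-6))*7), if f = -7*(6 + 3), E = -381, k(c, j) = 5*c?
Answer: -372960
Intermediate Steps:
f = -63 (f = -7*9 = -63)
(E + f)*((k(-4, -5)*(-6))*7) = (-381 - 63)*(((5*(-4))*(-6))*7) = -444*(-20*(-6))*7 = -53280*7 = -444*840 = -372960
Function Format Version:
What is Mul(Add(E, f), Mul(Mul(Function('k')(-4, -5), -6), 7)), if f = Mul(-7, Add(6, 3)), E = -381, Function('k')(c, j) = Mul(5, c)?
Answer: -372960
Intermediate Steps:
f = -63 (f = Mul(-7, 9) = -63)
Mul(Add(E, f), Mul(Mul(Function('k')(-4, -5), -6), 7)) = Mul(Add(-381, -63), Mul(Mul(Mul(5, -4), -6), 7)) = Mul(-444, Mul(Mul(-20, -6), 7)) = Mul(-444, Mul(120, 7)) = Mul(-444, 840) = -372960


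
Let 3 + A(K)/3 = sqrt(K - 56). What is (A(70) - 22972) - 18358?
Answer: -41339 + 3*sqrt(14) ≈ -41328.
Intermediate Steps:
A(K) = -9 + 3*sqrt(-56 + K) (A(K) = -9 + 3*sqrt(K - 56) = -9 + 3*sqrt(-56 + K))
(A(70) - 22972) - 18358 = ((-9 + 3*sqrt(-56 + 70)) - 22972) - 18358 = ((-9 + 3*sqrt(14)) - 22972) - 18358 = (-22981 + 3*sqrt(14)) - 18358 = -41339 + 3*sqrt(14)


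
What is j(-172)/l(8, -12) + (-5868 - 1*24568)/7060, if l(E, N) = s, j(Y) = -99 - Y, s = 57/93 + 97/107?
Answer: 77805901/1779120 ≈ 43.733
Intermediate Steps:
s = 5040/3317 (s = 57*(1/93) + 97*(1/107) = 19/31 + 97/107 = 5040/3317 ≈ 1.5194)
l(E, N) = 5040/3317
j(-172)/l(8, -12) + (-5868 - 1*24568)/7060 = (-99 - 1*(-172))/(5040/3317) + (-5868 - 1*24568)/7060 = (-99 + 172)*(3317/5040) + (-5868 - 24568)*(1/7060) = 73*(3317/5040) - 30436*1/7060 = 242141/5040 - 7609/1765 = 77805901/1779120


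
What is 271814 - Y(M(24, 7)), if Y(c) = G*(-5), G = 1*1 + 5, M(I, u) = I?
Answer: 271844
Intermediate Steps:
G = 6 (G = 1 + 5 = 6)
Y(c) = -30 (Y(c) = 6*(-5) = -30)
271814 - Y(M(24, 7)) = 271814 - 1*(-30) = 271814 + 30 = 271844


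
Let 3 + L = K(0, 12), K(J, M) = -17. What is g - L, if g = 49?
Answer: 69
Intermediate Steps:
L = -20 (L = -3 - 17 = -20)
g - L = 49 - 1*(-20) = 49 + 20 = 69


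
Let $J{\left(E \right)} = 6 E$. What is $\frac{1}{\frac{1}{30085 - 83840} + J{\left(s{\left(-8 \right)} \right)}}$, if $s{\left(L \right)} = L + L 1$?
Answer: $- \frac{53755}{5160481} \approx -0.010417$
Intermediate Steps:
$s{\left(L \right)} = 2 L$ ($s{\left(L \right)} = L + L = 2 L$)
$\frac{1}{\frac{1}{30085 - 83840} + J{\left(s{\left(-8 \right)} \right)}} = \frac{1}{\frac{1}{30085 - 83840} + 6 \cdot 2 \left(-8\right)} = \frac{1}{\frac{1}{-53755} + 6 \left(-16\right)} = \frac{1}{- \frac{1}{53755} - 96} = \frac{1}{- \frac{5160481}{53755}} = - \frac{53755}{5160481}$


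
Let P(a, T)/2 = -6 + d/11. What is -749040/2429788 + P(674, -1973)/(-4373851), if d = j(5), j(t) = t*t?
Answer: -9009470910206/29225709352367 ≈ -0.30827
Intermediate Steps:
j(t) = t**2
d = 25 (d = 5**2 = 25)
P(a, T) = -82/11 (P(a, T) = 2*(-6 + 25/11) = 2*(-41/11) = -82/11)
-749040/2429788 + P(674, -1973)/(-4373851) = -749040/2429788 - 82/11/(-4373851) = -749040*1/2429788 - 82/11*(-1/4373851) = -187260/607447 + 82/48112361 = -9009470910206/29225709352367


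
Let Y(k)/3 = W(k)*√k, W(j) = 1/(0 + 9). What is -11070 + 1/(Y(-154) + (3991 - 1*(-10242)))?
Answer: 3*(-3690*√154 + 157559309*I)/(√154 - 42699*I) ≈ -11070.0 - 1.8626e-8*I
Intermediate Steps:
W(j) = ⅑ (W(j) = 1/9 = ⅑)
Y(k) = √k/3 (Y(k) = 3*(√k/9) = √k/3)
-11070 + 1/(Y(-154) + (3991 - 1*(-10242))) = -11070 + 1/(√(-154)/3 + (3991 - 1*(-10242))) = -11070 + 1/((I*√154)/3 + (3991 + 10242)) = -11070 + 1/(I*√154/3 + 14233) = -11070 + 1/(14233 + I*√154/3)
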